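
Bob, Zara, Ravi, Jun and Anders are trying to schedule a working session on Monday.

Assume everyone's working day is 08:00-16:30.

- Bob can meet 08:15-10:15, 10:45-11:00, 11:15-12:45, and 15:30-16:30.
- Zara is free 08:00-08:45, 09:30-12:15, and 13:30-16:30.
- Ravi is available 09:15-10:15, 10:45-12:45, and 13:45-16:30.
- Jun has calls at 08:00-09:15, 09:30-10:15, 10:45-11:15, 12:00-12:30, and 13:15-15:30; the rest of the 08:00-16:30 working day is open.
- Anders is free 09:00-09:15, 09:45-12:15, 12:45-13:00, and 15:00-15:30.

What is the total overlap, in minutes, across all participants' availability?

45 minutes

Jun free within 08:00–16:30: 09:15–09:30, 10:15–10:45, 11:15–12:00, 12:30–13:15, 15:30–16:30.
Bob ∩ Zara: 08:15–08:45, 09:30–10:15, 10:45–11:00, 11:15–12:15, 15:30–16:30.
Bob ∩ Zara ∩ Ravi: 09:30–10:15, 10:45–11:00, 11:15–12:15, 15:30–16:30.
Bob ∩ Zara ∩ Ravi ∩ Jun: 11:15–12:00, 15:30–16:30.
Bob ∩ Zara ∩ Ravi ∩ Jun ∩ Anders: 11:15–12:00.
Total common minutes: 45.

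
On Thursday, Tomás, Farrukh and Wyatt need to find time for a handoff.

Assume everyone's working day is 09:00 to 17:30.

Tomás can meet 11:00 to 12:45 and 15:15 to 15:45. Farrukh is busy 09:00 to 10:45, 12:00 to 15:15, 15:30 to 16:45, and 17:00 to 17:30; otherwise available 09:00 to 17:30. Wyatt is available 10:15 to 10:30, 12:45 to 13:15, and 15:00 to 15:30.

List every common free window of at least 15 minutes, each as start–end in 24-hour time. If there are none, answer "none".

Farrukh free within 09:00–17:30: 10:45–12:00, 15:15–15:30, 16:45–17:00.
Tomás ∩ Farrukh: 11:00–12:00, 15:15–15:30.
Tomás ∩ Farrukh ∩ Wyatt: 15:15–15:30.
Windows ≥ 15 min: 15:15–15:30.

15:15–15:30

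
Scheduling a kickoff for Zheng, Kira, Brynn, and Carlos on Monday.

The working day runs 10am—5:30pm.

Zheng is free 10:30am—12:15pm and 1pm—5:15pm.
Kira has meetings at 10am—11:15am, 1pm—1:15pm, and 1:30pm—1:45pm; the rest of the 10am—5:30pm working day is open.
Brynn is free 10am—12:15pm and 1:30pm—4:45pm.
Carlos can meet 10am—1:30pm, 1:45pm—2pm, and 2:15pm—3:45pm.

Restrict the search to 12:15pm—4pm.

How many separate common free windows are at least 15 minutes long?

Kira free within 10:00–17:30: 11:15–13:00, 13:15–13:30, 13:45–17:30.
Zheng ∩ Kira: 11:15–12:15, 13:15–13:30, 13:45–17:15.
Zheng ∩ Kira ∩ Brynn: 11:15–12:15, 13:45–16:45.
Zheng ∩ Kira ∩ Brynn ∩ Carlos: 11:15–12:15, 13:45–14:00, 14:15–15:45.
Restricted to 12:15–16:00: 13:45–14:00, 14:15–15:45.
Windows ≥ 15 min: 13:45–14:00, 14:15–15:45.
That's 2 windows.

2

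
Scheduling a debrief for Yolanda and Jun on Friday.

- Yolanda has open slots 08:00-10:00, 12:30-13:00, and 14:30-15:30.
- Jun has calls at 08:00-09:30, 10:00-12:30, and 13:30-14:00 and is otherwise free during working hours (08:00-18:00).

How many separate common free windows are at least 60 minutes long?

1

Jun free within 08:00–18:00: 09:30–10:00, 12:30–13:30, 14:00–18:00.
Yolanda ∩ Jun: 09:30–10:00, 12:30–13:00, 14:30–15:30.
Windows ≥ 60 min: 14:30–15:30.
That's 1 window.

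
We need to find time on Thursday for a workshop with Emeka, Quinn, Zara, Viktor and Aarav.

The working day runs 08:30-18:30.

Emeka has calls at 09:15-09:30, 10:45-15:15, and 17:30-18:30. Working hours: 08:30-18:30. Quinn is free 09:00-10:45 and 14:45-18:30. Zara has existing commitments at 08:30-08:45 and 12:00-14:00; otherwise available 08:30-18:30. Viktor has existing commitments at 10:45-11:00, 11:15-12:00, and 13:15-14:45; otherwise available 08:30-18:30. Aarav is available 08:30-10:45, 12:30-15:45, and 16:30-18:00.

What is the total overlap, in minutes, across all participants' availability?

Emeka free within 08:30–18:30: 08:30–09:15, 09:30–10:45, 15:15–17:30.
Zara free within 08:30–18:30: 08:45–12:00, 14:00–18:30.
Viktor free within 08:30–18:30: 08:30–10:45, 11:00–11:15, 12:00–13:15, 14:45–18:30.
Emeka ∩ Quinn: 09:00–09:15, 09:30–10:45, 15:15–17:30.
Emeka ∩ Quinn ∩ Zara: 09:00–09:15, 09:30–10:45, 15:15–17:30.
Emeka ∩ Quinn ∩ Zara ∩ Viktor: 09:00–09:15, 09:30–10:45, 15:15–17:30.
Emeka ∩ Quinn ∩ Zara ∩ Viktor ∩ Aarav: 09:00–09:15, 09:30–10:45, 15:15–15:45, 16:30–17:30.
Total common minutes: 15 + 75 + 30 + 60 = 180.

180 minutes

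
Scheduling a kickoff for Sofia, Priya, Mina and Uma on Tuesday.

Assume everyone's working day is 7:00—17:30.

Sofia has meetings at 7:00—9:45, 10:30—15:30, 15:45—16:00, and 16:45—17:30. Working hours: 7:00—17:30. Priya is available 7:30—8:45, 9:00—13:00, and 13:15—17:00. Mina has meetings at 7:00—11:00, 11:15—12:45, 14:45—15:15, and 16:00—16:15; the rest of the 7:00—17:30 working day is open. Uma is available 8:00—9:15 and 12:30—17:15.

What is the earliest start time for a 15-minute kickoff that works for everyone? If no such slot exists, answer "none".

Sofia free within 07:00–17:30: 09:45–10:30, 15:30–15:45, 16:00–16:45.
Mina free within 07:00–17:30: 11:00–11:15, 12:45–14:45, 15:15–16:00, 16:15–17:30.
Sofia ∩ Priya: 09:45–10:30, 15:30–15:45, 16:00–16:45.
Sofia ∩ Priya ∩ Mina: 15:30–15:45, 16:15–16:45.
Sofia ∩ Priya ∩ Mina ∩ Uma: 15:30–15:45, 16:15–16:45.
Windows ≥ 15 min: 15:30–15:45, 16:15–16:45.
Earliest such window starts at 15:30.

15:30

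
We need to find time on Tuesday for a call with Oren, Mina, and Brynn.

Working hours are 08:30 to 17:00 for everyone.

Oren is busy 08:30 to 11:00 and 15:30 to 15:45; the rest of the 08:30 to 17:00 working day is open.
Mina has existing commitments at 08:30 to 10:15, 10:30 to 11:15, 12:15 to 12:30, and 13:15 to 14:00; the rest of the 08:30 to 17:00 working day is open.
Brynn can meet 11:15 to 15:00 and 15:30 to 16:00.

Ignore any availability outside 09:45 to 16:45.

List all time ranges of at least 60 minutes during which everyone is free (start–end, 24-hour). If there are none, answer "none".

11:15–12:15, 14:00–15:00

Oren free within 08:30–17:00: 11:00–15:30, 15:45–17:00.
Mina free within 08:30–17:00: 10:15–10:30, 11:15–12:15, 12:30–13:15, 14:00–17:00.
Oren ∩ Mina: 11:15–12:15, 12:30–13:15, 14:00–15:30, 15:45–17:00.
Oren ∩ Mina ∩ Brynn: 11:15–12:15, 12:30–13:15, 14:00–15:00, 15:45–16:00.
Restricted to 09:45–16:45: 11:15–12:15, 12:30–13:15, 14:00–15:00, 15:45–16:00.
Windows ≥ 60 min: 11:15–12:15, 14:00–15:00.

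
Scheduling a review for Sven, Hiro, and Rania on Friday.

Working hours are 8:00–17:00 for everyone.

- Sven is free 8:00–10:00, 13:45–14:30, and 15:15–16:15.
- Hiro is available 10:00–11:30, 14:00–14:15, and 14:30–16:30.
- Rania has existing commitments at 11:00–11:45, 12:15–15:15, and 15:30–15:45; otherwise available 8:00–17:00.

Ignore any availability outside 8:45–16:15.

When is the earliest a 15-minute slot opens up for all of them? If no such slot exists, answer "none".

Rania free within 08:00–17:00: 08:00–11:00, 11:45–12:15, 15:15–15:30, 15:45–17:00.
Sven ∩ Hiro: 14:00–14:15, 15:15–16:15.
Sven ∩ Hiro ∩ Rania: 15:15–15:30, 15:45–16:15.
Restricted to 08:45–16:15: 15:15–15:30, 15:45–16:15.
Windows ≥ 15 min: 15:15–15:30, 15:45–16:15.
Earliest such window starts at 15:15.

15:15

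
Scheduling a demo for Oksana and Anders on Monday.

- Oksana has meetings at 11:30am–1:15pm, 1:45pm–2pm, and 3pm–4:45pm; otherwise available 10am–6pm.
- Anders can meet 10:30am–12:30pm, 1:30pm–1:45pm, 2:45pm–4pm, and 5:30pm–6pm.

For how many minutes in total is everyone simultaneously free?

Oksana free within 10:00–18:00: 10:00–11:30, 13:15–13:45, 14:00–15:00, 16:45–18:00.
Oksana ∩ Anders: 10:30–11:30, 13:30–13:45, 14:45–15:00, 17:30–18:00.
Total common minutes: 60 + 15 + 15 + 30 = 120.

120 minutes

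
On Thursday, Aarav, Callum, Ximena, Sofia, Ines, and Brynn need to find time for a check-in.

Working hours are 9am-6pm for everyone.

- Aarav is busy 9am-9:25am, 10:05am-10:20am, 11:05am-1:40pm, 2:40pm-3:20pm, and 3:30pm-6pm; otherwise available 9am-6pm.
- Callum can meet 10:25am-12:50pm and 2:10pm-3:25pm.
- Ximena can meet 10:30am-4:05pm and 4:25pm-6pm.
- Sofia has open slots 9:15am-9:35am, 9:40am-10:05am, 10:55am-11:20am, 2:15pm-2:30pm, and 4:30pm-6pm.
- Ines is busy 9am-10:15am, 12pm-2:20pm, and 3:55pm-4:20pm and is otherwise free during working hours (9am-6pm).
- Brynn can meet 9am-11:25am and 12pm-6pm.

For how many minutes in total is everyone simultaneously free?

20 minutes

Aarav free within 09:00–18:00: 09:25–10:05, 10:20–11:05, 13:40–14:40, 15:20–15:30.
Ines free within 09:00–18:00: 10:15–12:00, 14:20–15:55, 16:20–18:00.
Aarav ∩ Callum: 10:25–11:05, 14:10–14:40, 15:20–15:25.
Aarav ∩ Callum ∩ Ximena: 10:30–11:05, 14:10–14:40, 15:20–15:25.
Aarav ∩ Callum ∩ Ximena ∩ Sofia: 10:55–11:05, 14:15–14:30.
Aarav ∩ Callum ∩ Ximena ∩ Sofia ∩ Ines: 10:55–11:05, 14:20–14:30.
Aarav ∩ Callum ∩ Ximena ∩ Sofia ∩ Ines ∩ Brynn: 10:55–11:05, 14:20–14:30.
Total common minutes: 10 + 10 = 20.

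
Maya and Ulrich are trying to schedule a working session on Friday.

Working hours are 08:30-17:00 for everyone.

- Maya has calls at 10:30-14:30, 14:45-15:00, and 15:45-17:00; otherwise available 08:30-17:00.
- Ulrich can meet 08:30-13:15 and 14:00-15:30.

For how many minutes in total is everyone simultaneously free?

Maya free within 08:30–17:00: 08:30–10:30, 14:30–14:45, 15:00–15:45.
Maya ∩ Ulrich: 08:30–10:30, 14:30–14:45, 15:00–15:30.
Total common minutes: 120 + 15 + 30 = 165.

165 minutes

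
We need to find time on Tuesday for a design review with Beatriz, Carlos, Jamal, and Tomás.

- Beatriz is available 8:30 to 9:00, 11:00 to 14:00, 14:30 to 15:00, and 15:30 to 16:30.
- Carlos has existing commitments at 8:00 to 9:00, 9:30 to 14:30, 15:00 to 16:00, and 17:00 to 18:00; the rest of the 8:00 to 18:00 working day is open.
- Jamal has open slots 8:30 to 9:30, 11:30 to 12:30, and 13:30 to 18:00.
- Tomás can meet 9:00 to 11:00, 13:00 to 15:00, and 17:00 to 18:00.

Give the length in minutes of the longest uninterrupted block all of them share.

30 minutes

Carlos free within 08:00–18:00: 09:00–09:30, 14:30–15:00, 16:00–17:00.
Beatriz ∩ Carlos: 14:30–15:00, 16:00–16:30.
Beatriz ∩ Carlos ∩ Jamal: 14:30–15:00, 16:00–16:30.
Beatriz ∩ Carlos ∩ Jamal ∩ Tomás: 14:30–15:00.
Single common window of 30 minutes.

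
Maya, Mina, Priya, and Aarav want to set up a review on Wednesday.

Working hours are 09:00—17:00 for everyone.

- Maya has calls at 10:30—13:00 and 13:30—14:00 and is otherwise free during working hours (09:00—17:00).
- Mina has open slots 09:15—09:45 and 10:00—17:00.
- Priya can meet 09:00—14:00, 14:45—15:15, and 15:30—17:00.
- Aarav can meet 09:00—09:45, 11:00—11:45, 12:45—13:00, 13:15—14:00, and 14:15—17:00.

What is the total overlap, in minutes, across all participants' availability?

Maya free within 09:00–17:00: 09:00–10:30, 13:00–13:30, 14:00–17:00.
Maya ∩ Mina: 09:15–09:45, 10:00–10:30, 13:00–13:30, 14:00–17:00.
Maya ∩ Mina ∩ Priya: 09:15–09:45, 10:00–10:30, 13:00–13:30, 14:45–15:15, 15:30–17:00.
Maya ∩ Mina ∩ Priya ∩ Aarav: 09:15–09:45, 13:15–13:30, 14:45–15:15, 15:30–17:00.
Total common minutes: 30 + 15 + 30 + 90 = 165.

165 minutes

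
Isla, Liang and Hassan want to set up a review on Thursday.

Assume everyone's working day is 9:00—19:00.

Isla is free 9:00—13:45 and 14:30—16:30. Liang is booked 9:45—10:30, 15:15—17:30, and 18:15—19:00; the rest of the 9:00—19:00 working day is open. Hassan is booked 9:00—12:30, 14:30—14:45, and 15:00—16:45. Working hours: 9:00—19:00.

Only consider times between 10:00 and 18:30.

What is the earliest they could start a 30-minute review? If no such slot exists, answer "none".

12:30

Liang free within 09:00–19:00: 09:00–09:45, 10:30–15:15, 17:30–18:15.
Hassan free within 09:00–19:00: 12:30–14:30, 14:45–15:00, 16:45–19:00.
Isla ∩ Liang: 09:00–09:45, 10:30–13:45, 14:30–15:15.
Isla ∩ Liang ∩ Hassan: 12:30–13:45, 14:45–15:00.
Restricted to 10:00–18:30: 12:30–13:45, 14:45–15:00.
Windows ≥ 30 min: 12:30–13:45.
Earliest such window starts at 12:30.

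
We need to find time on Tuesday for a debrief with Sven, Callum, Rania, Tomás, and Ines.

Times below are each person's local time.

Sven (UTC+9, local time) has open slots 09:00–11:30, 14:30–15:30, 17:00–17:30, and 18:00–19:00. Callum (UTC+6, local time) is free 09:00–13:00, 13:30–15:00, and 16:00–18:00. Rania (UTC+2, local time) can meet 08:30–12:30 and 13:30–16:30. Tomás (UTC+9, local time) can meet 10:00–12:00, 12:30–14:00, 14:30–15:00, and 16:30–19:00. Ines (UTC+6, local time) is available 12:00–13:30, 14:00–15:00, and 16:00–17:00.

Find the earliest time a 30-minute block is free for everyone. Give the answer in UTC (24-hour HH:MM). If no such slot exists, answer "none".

Sven → UTC: 00:00–02:30, 05:30–06:30, 08:00–08:30, 09:00–10:00.
Callum → UTC: 03:00–07:00, 07:30–09:00, 10:00–12:00.
Rania → UTC: 06:30–10:30, 11:30–14:30.
Tomás → UTC: 01:00–03:00, 03:30–05:00, 05:30–06:00, 07:30–10:00.
Ines → UTC: 06:00–07:30, 08:00–09:00, 10:00–11:00.
Sven ∩ Callum: 05:30–06:30, 08:00–08:30.
Sven ∩ Callum ∩ Rania: 08:00–08:30.
Sven ∩ Callum ∩ Rania ∩ Tomás: 08:00–08:30.
Sven ∩ Callum ∩ Rania ∩ Tomás ∩ Ines: 08:00–08:30.
Windows ≥ 30 min: 08:00–08:30.
Earliest such window starts at 08:00.

08:00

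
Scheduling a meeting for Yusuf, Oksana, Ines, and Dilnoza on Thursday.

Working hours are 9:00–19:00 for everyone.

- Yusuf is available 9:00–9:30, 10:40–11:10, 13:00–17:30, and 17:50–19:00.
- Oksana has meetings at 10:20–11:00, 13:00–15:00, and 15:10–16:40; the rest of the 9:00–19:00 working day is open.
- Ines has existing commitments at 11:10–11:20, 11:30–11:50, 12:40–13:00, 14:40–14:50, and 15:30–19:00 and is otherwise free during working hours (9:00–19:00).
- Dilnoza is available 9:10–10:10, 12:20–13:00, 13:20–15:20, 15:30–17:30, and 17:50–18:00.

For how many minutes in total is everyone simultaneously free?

30 minutes

Oksana free within 09:00–19:00: 09:00–10:20, 11:00–13:00, 15:00–15:10, 16:40–19:00.
Ines free within 09:00–19:00: 09:00–11:10, 11:20–11:30, 11:50–12:40, 13:00–14:40, 14:50–15:30.
Yusuf ∩ Oksana: 09:00–09:30, 11:00–11:10, 15:00–15:10, 16:40–17:30, 17:50–19:00.
Yusuf ∩ Oksana ∩ Ines: 09:00–09:30, 11:00–11:10, 15:00–15:10.
Yusuf ∩ Oksana ∩ Ines ∩ Dilnoza: 09:10–09:30, 15:00–15:10.
Total common minutes: 20 + 10 = 30.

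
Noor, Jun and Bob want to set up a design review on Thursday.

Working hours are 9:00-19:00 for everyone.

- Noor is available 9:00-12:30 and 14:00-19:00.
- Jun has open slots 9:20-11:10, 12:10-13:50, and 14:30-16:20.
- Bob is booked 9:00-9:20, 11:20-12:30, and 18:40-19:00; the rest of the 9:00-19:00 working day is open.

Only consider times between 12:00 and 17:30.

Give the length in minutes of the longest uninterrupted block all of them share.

110 minutes

Bob free within 09:00–19:00: 09:20–11:20, 12:30–18:40.
Noor ∩ Jun: 09:20–11:10, 12:10–12:30, 14:30–16:20.
Noor ∩ Jun ∩ Bob: 09:20–11:10, 14:30–16:20.
Restricted to 12:00–17:30: 14:30–16:20.
Single common window of 110 minutes.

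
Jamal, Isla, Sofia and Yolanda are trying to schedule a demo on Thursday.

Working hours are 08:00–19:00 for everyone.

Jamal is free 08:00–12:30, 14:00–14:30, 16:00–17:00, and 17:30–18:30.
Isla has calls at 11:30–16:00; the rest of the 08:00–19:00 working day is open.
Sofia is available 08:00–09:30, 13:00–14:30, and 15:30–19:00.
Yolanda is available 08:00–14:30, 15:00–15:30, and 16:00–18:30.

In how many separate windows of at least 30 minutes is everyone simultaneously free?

3

Isla free within 08:00–19:00: 08:00–11:30, 16:00–19:00.
Jamal ∩ Isla: 08:00–11:30, 16:00–17:00, 17:30–18:30.
Jamal ∩ Isla ∩ Sofia: 08:00–09:30, 16:00–17:00, 17:30–18:30.
Jamal ∩ Isla ∩ Sofia ∩ Yolanda: 08:00–09:30, 16:00–17:00, 17:30–18:30.
Windows ≥ 30 min: 08:00–09:30, 16:00–17:00, 17:30–18:30.
That's 3 windows.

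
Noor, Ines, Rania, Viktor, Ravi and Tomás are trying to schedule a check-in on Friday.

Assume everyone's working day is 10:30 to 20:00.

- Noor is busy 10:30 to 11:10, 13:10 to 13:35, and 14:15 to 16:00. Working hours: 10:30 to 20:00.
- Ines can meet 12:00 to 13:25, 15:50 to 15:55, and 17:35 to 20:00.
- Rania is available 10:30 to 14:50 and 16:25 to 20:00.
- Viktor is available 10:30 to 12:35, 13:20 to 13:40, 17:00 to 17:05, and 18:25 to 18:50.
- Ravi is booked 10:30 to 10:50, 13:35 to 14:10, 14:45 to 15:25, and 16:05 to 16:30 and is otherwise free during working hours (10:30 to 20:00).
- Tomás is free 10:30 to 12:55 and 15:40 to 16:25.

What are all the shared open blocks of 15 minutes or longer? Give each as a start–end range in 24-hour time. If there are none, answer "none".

12:00–12:35

Noor free within 10:30–20:00: 11:10–13:10, 13:35–14:15, 16:00–20:00.
Ravi free within 10:30–20:00: 10:50–13:35, 14:10–14:45, 15:25–16:05, 16:30–20:00.
Noor ∩ Ines: 12:00–13:10, 17:35–20:00.
Noor ∩ Ines ∩ Rania: 12:00–13:10, 17:35–20:00.
Noor ∩ Ines ∩ Rania ∩ Viktor: 12:00–12:35, 18:25–18:50.
Noor ∩ Ines ∩ Rania ∩ Viktor ∩ Ravi: 12:00–12:35, 18:25–18:50.
Noor ∩ Ines ∩ Rania ∩ Viktor ∩ Ravi ∩ Tomás: 12:00–12:35.
Windows ≥ 15 min: 12:00–12:35.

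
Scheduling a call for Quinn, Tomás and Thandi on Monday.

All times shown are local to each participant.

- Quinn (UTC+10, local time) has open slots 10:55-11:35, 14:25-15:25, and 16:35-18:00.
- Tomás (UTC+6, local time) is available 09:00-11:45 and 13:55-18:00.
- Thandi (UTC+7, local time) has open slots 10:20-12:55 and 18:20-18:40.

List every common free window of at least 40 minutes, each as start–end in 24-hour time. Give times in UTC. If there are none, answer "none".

Quinn → UTC: 00:55–01:35, 04:25–05:25, 06:35–08:00.
Tomás → UTC: 03:00–05:45, 07:55–12:00.
Thandi → UTC: 03:20–05:55, 11:20–11:40.
Quinn ∩ Tomás: 04:25–05:25, 07:55–08:00.
Quinn ∩ Tomás ∩ Thandi: 04:25–05:25.
Windows ≥ 40 min: 04:25–05:25.

04:25–05:25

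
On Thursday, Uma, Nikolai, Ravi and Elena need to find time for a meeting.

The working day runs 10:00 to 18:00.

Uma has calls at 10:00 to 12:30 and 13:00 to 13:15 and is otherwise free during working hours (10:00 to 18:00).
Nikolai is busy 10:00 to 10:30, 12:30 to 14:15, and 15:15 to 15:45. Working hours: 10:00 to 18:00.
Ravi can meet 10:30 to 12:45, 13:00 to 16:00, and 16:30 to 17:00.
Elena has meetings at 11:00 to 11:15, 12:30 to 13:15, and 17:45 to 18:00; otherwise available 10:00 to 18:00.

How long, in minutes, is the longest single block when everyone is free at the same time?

60 minutes

Uma free within 10:00–18:00: 12:30–13:00, 13:15–18:00.
Nikolai free within 10:00–18:00: 10:30–12:30, 14:15–15:15, 15:45–18:00.
Elena free within 10:00–18:00: 10:00–11:00, 11:15–12:30, 13:15–17:45.
Uma ∩ Nikolai: 14:15–15:15, 15:45–18:00.
Uma ∩ Nikolai ∩ Ravi: 14:15–15:15, 15:45–16:00, 16:30–17:00.
Uma ∩ Nikolai ∩ Ravi ∩ Elena: 14:15–15:15, 15:45–16:00, 16:30–17:00.
Common window lengths: 60, 15, 30 min; longest is 60.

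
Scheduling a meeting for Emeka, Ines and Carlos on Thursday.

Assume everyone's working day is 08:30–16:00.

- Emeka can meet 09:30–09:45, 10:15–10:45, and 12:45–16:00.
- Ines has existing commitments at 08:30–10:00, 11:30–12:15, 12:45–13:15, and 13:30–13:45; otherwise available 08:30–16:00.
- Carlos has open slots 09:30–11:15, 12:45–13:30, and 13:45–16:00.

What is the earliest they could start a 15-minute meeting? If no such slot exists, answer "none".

Ines free within 08:30–16:00: 10:00–11:30, 12:15–12:45, 13:15–13:30, 13:45–16:00.
Emeka ∩ Ines: 10:15–10:45, 13:15–13:30, 13:45–16:00.
Emeka ∩ Ines ∩ Carlos: 10:15–10:45, 13:15–13:30, 13:45–16:00.
Windows ≥ 15 min: 10:15–10:45, 13:15–13:30, 13:45–16:00.
Earliest such window starts at 10:15.

10:15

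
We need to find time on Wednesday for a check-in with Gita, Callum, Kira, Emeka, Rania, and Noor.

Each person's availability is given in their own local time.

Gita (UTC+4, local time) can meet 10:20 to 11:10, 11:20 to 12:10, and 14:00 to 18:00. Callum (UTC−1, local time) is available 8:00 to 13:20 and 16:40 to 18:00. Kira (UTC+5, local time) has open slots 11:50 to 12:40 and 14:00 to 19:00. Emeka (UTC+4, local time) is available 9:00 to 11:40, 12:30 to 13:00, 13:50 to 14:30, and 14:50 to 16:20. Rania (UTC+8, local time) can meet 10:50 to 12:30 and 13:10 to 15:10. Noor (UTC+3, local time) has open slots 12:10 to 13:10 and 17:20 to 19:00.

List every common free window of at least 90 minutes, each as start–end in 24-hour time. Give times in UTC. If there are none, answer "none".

none

Gita → UTC: 06:20–07:10, 07:20–08:10, 10:00–14:00.
Callum → UTC: 09:00–14:20, 17:40–19:00.
Kira → UTC: 06:50–07:40, 09:00–14:00.
Emeka → UTC: 05:00–07:40, 08:30–09:00, 09:50–10:30, 10:50–12:20.
Rania → UTC: 02:50–04:30, 05:10–07:10.
Noor → UTC: 09:10–10:10, 14:20–16:00.
Gita ∩ Callum: 10:00–14:00.
Gita ∩ Callum ∩ Kira: 10:00–14:00.
Gita ∩ Callum ∩ Kira ∩ Emeka: 10:00–10:30, 10:50–12:20.
Gita ∩ Callum ∩ Kira ∩ Emeka ∩ Rania: (none).
Gita ∩ Callum ∩ Kira ∩ Emeka ∩ Rania ∩ Noor: (none).
Windows ≥ 90 min: (none).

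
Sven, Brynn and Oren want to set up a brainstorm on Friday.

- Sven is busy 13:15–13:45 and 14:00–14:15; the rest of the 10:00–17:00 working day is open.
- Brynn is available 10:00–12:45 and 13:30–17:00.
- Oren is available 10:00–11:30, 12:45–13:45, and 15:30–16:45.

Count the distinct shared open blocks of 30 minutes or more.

Sven free within 10:00–17:00: 10:00–13:15, 13:45–14:00, 14:15–17:00.
Sven ∩ Brynn: 10:00–12:45, 13:45–14:00, 14:15–17:00.
Sven ∩ Brynn ∩ Oren: 10:00–11:30, 15:30–16:45.
Windows ≥ 30 min: 10:00–11:30, 15:30–16:45.
That's 2 windows.

2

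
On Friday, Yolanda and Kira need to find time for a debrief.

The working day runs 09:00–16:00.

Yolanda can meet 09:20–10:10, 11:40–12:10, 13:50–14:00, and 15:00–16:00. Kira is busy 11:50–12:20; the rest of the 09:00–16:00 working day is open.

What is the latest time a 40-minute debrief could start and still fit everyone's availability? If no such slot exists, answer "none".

Kira free within 09:00–16:00: 09:00–11:50, 12:20–16:00.
Yolanda ∩ Kira: 09:20–10:10, 11:40–11:50, 13:50–14:00, 15:00–16:00.
Windows ≥ 40 min: 09:20–10:10, 15:00–16:00.
Latest start in the last window 15:00–16:00 is 16:00 − 40 min = 15:20.

15:20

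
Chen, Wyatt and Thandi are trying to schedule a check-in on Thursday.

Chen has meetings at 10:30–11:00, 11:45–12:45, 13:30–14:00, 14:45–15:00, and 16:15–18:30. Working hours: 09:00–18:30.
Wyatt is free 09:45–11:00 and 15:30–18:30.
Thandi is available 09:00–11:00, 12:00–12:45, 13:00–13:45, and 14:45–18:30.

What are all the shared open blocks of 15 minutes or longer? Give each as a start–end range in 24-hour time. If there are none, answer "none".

09:45–10:30, 15:30–16:15

Chen free within 09:00–18:30: 09:00–10:30, 11:00–11:45, 12:45–13:30, 14:00–14:45, 15:00–16:15.
Chen ∩ Wyatt: 09:45–10:30, 15:30–16:15.
Chen ∩ Wyatt ∩ Thandi: 09:45–10:30, 15:30–16:15.
Windows ≥ 15 min: 09:45–10:30, 15:30–16:15.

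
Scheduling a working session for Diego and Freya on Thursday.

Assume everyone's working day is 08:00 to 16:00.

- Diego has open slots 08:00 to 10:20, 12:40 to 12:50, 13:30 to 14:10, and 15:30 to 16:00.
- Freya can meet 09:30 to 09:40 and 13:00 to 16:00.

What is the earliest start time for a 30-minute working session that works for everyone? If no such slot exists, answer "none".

Diego ∩ Freya: 09:30–09:40, 13:30–14:10, 15:30–16:00.
Windows ≥ 30 min: 13:30–14:10, 15:30–16:00.
Earliest such window starts at 13:30.

13:30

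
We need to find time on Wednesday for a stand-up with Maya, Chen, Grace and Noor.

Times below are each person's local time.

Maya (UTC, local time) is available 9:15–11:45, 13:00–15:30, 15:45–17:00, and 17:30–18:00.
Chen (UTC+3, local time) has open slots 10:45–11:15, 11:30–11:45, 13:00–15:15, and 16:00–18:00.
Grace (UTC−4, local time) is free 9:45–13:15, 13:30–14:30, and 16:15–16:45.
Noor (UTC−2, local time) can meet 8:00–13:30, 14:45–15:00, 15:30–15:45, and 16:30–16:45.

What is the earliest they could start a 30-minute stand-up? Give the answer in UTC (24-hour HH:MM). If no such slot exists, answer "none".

Maya → UTC: 09:15–11:45, 13:00–15:30, 15:45–17:00, 17:30–18:00.
Chen → UTC: 07:45–08:15, 08:30–08:45, 10:00–12:15, 13:00–15:00.
Grace → UTC: 13:45–17:15, 17:30–18:30, 20:15–20:45.
Noor → UTC: 10:00–15:30, 16:45–17:00, 17:30–17:45, 18:30–18:45.
Maya ∩ Chen: 10:00–11:45, 13:00–15:00.
Maya ∩ Chen ∩ Grace: 13:45–15:00.
Maya ∩ Chen ∩ Grace ∩ Noor: 13:45–15:00.
Windows ≥ 30 min: 13:45–15:00.
Earliest such window starts at 13:45.

13:45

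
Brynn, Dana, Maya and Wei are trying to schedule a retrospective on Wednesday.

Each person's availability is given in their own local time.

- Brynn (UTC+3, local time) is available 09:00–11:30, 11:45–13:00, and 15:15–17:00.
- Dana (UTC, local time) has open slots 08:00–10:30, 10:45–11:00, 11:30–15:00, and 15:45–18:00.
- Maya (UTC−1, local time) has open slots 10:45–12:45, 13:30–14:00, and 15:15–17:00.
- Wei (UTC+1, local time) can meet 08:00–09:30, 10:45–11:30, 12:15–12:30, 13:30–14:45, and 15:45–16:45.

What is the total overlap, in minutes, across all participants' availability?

75 minutes

Brynn → UTC: 06:00–08:30, 08:45–10:00, 12:15–14:00.
Dana → UTC: 08:00–10:30, 10:45–11:00, 11:30–15:00, 15:45–18:00.
Maya → UTC: 11:45–13:45, 14:30–15:00, 16:15–18:00.
Wei → UTC: 07:00–08:30, 09:45–10:30, 11:15–11:30, 12:30–13:45, 14:45–15:45.
Brynn ∩ Dana: 08:00–08:30, 08:45–10:00, 12:15–14:00.
Brynn ∩ Dana ∩ Maya: 12:15–13:45.
Brynn ∩ Dana ∩ Maya ∩ Wei: 12:30–13:45.
Total common minutes: 75.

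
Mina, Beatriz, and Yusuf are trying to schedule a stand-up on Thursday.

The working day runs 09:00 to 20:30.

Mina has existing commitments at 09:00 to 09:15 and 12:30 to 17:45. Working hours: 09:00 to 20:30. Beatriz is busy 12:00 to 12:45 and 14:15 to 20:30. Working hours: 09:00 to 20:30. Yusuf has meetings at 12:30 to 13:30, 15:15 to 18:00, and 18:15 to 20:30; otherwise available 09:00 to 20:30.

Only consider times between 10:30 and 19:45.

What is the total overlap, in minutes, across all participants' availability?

Mina free within 09:00–20:30: 09:15–12:30, 17:45–20:30.
Beatriz free within 09:00–20:30: 09:00–12:00, 12:45–14:15.
Yusuf free within 09:00–20:30: 09:00–12:30, 13:30–15:15, 18:00–18:15.
Mina ∩ Beatriz: 09:15–12:00.
Mina ∩ Beatriz ∩ Yusuf: 09:15–12:00.
Restricted to 10:30–19:45: 10:30–12:00.
Total common minutes: 90.

90 minutes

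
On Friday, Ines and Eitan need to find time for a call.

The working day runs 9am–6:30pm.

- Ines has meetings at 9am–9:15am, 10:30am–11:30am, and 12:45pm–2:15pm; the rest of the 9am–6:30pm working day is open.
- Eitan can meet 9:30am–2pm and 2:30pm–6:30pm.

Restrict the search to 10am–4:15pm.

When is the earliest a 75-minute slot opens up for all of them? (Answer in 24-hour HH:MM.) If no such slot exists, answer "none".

Ines free within 09:00–18:30: 09:15–10:30, 11:30–12:45, 14:15–18:30.
Ines ∩ Eitan: 09:30–10:30, 11:30–12:45, 14:30–18:30.
Restricted to 10:00–16:15: 10:00–10:30, 11:30–12:45, 14:30–16:15.
Windows ≥ 75 min: 11:30–12:45, 14:30–16:15.
Earliest such window starts at 11:30.

11:30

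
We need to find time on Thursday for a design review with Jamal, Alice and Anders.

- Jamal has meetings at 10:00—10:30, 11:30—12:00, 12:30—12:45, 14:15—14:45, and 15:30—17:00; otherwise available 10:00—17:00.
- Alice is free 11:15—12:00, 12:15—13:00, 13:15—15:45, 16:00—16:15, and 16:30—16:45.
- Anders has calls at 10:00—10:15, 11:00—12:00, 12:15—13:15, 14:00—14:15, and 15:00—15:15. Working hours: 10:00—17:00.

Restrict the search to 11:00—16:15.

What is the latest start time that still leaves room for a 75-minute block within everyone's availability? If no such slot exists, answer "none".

none

Jamal free within 10:00–17:00: 10:30–11:30, 12:00–12:30, 12:45–14:15, 14:45–15:30.
Anders free within 10:00–17:00: 10:15–11:00, 12:00–12:15, 13:15–14:00, 14:15–15:00, 15:15–17:00.
Jamal ∩ Alice: 11:15–11:30, 12:15–12:30, 12:45–13:00, 13:15–14:15, 14:45–15:30.
Jamal ∩ Alice ∩ Anders: 13:15–14:00, 14:45–15:00, 15:15–15:30.
Restricted to 11:00–16:15: 13:15–14:00, 14:45–15:00, 15:15–15:30.
Windows ≥ 75 min: (none).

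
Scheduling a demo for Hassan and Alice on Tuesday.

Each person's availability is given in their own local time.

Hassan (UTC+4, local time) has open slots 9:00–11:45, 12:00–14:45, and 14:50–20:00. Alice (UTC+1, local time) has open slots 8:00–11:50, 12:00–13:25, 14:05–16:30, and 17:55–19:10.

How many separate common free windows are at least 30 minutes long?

4

Hassan → UTC: 05:00–07:45, 08:00–10:45, 10:50–16:00.
Alice → UTC: 07:00–10:50, 11:00–12:25, 13:05–15:30, 16:55–18:10.
Hassan ∩ Alice: 07:00–07:45, 08:00–10:45, 11:00–12:25, 13:05–15:30.
Windows ≥ 30 min: 07:00–07:45, 08:00–10:45, 11:00–12:25, 13:05–15:30.
That's 4 windows.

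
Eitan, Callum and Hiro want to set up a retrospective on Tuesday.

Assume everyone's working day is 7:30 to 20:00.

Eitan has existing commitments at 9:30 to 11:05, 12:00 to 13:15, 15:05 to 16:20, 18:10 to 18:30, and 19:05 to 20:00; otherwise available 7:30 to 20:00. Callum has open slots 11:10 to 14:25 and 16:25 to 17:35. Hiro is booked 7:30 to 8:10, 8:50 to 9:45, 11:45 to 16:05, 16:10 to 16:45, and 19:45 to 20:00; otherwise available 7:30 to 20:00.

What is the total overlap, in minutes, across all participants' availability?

Eitan free within 07:30–20:00: 07:30–09:30, 11:05–12:00, 13:15–15:05, 16:20–18:10, 18:30–19:05.
Hiro free within 07:30–20:00: 08:10–08:50, 09:45–11:45, 16:05–16:10, 16:45–19:45.
Eitan ∩ Callum: 11:10–12:00, 13:15–14:25, 16:25–17:35.
Eitan ∩ Callum ∩ Hiro: 11:10–11:45, 16:45–17:35.
Total common minutes: 35 + 50 = 85.

85 minutes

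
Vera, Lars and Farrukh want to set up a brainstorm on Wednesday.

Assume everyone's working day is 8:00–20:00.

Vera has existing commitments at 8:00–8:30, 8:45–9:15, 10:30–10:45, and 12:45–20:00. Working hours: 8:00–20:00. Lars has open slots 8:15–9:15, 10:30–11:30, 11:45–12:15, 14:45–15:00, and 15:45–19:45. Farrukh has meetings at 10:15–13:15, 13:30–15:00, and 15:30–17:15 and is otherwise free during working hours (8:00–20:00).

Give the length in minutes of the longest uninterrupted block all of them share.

Vera free within 08:00–20:00: 08:30–08:45, 09:15–10:30, 10:45–12:45.
Farrukh free within 08:00–20:00: 08:00–10:15, 13:15–13:30, 15:00–15:30, 17:15–20:00.
Vera ∩ Lars: 08:30–08:45, 10:45–11:30, 11:45–12:15.
Vera ∩ Lars ∩ Farrukh: 08:30–08:45.
Single common window of 15 minutes.

15 minutes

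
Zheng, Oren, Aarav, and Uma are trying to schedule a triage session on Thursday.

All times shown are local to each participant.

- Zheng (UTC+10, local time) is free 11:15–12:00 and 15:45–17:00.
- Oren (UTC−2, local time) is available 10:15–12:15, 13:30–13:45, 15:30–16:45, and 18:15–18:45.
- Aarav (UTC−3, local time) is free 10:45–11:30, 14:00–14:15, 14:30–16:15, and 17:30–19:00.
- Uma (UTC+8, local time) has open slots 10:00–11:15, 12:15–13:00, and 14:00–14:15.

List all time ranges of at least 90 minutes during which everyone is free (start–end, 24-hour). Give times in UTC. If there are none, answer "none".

none

Zheng → UTC: 01:15–02:00, 05:45–07:00.
Oren → UTC: 12:15–14:15, 15:30–15:45, 17:30–18:45, 20:15–20:45.
Aarav → UTC: 13:45–14:30, 17:00–17:15, 17:30–19:15, 20:30–22:00.
Uma → UTC: 02:00–03:15, 04:15–05:00, 06:00–06:15.
Zheng ∩ Oren: (none).
Zheng ∩ Oren ∩ Aarav: (none).
Zheng ∩ Oren ∩ Aarav ∩ Uma: (none).
Windows ≥ 90 min: (none).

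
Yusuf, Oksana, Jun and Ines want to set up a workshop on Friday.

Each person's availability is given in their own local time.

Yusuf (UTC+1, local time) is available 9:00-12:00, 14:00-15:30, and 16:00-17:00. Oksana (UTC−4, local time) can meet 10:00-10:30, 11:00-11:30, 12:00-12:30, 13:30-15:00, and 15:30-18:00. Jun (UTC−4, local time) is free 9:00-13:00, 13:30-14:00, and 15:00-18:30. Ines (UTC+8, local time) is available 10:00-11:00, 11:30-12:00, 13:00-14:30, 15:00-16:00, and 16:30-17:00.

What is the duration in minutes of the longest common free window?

Yusuf → UTC: 08:00–11:00, 13:00–14:30, 15:00–16:00.
Oksana → UTC: 14:00–14:30, 15:00–15:30, 16:00–16:30, 17:30–19:00, 19:30–22:00.
Jun → UTC: 13:00–17:00, 17:30–18:00, 19:00–22:30.
Ines → UTC: 02:00–03:00, 03:30–04:00, 05:00–06:30, 07:00–08:00, 08:30–09:00.
Yusuf ∩ Oksana: 14:00–14:30, 15:00–15:30.
Yusuf ∩ Oksana ∩ Jun: 14:00–14:30, 15:00–15:30.
Yusuf ∩ Oksana ∩ Jun ∩ Ines: (none).
No common window.

0 minutes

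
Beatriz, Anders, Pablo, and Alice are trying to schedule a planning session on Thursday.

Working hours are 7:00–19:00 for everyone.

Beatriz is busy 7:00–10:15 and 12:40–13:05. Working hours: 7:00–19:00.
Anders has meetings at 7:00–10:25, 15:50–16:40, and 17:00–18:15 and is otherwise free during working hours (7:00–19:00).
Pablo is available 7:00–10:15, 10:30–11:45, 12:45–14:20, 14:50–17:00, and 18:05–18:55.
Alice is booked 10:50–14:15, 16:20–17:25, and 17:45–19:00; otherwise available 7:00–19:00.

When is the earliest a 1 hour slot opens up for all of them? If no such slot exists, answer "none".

Beatriz free within 07:00–19:00: 10:15–12:40, 13:05–19:00.
Anders free within 07:00–19:00: 10:25–15:50, 16:40–17:00, 18:15–19:00.
Alice free within 07:00–19:00: 07:00–10:50, 14:15–16:20, 17:25–17:45.
Beatriz ∩ Anders: 10:25–12:40, 13:05–15:50, 16:40–17:00, 18:15–19:00.
Beatriz ∩ Anders ∩ Pablo: 10:30–11:45, 13:05–14:20, 14:50–15:50, 16:40–17:00, 18:15–18:55.
Beatriz ∩ Anders ∩ Pablo ∩ Alice: 10:30–10:50, 14:15–14:20, 14:50–15:50.
Windows ≥ 60 min: 14:50–15:50.
Earliest such window starts at 14:50.

14:50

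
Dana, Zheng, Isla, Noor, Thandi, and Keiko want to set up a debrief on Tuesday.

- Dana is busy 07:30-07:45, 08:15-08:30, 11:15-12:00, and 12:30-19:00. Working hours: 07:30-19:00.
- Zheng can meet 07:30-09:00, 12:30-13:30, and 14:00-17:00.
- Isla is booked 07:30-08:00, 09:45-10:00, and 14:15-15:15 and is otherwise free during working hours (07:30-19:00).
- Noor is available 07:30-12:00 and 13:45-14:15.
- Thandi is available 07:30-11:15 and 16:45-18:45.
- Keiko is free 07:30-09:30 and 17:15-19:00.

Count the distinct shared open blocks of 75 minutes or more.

0

Dana free within 07:30–19:00: 07:45–08:15, 08:30–11:15, 12:00–12:30.
Isla free within 07:30–19:00: 08:00–09:45, 10:00–14:15, 15:15–19:00.
Dana ∩ Zheng: 07:45–08:15, 08:30–09:00.
Dana ∩ Zheng ∩ Isla: 08:00–08:15, 08:30–09:00.
Dana ∩ Zheng ∩ Isla ∩ Noor: 08:00–08:15, 08:30–09:00.
Dana ∩ Zheng ∩ Isla ∩ Noor ∩ Thandi: 08:00–08:15, 08:30–09:00.
Dana ∩ Zheng ∩ Isla ∩ Noor ∩ Thandi ∩ Keiko: 08:00–08:15, 08:30–09:00.
Windows ≥ 75 min: (none).
That's 0 windows.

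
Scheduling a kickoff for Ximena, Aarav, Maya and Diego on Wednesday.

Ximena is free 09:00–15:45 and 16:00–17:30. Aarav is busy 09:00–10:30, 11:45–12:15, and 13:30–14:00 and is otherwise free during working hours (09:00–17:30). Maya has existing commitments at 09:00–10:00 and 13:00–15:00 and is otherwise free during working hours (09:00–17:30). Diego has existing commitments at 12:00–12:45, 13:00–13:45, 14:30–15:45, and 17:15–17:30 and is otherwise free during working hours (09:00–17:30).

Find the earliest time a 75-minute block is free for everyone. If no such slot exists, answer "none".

Aarav free within 09:00–17:30: 10:30–11:45, 12:15–13:30, 14:00–17:30.
Maya free within 09:00–17:30: 10:00–13:00, 15:00–17:30.
Diego free within 09:00–17:30: 09:00–12:00, 12:45–13:00, 13:45–14:30, 15:45–17:15.
Ximena ∩ Aarav: 10:30–11:45, 12:15–13:30, 14:00–15:45, 16:00–17:30.
Ximena ∩ Aarav ∩ Maya: 10:30–11:45, 12:15–13:00, 15:00–15:45, 16:00–17:30.
Ximena ∩ Aarav ∩ Maya ∩ Diego: 10:30–11:45, 12:45–13:00, 16:00–17:15.
Windows ≥ 75 min: 10:30–11:45, 16:00–17:15.
Earliest such window starts at 10:30.

10:30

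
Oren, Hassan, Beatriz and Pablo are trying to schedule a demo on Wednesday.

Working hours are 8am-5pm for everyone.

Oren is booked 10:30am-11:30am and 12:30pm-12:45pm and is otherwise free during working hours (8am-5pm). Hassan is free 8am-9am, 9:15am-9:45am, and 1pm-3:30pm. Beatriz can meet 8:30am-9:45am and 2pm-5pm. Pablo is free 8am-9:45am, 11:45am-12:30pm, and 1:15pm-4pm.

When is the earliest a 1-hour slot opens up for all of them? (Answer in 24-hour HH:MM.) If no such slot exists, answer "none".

Oren free within 08:00–17:00: 08:00–10:30, 11:30–12:30, 12:45–17:00.
Oren ∩ Hassan: 08:00–09:00, 09:15–09:45, 13:00–15:30.
Oren ∩ Hassan ∩ Beatriz: 08:30–09:00, 09:15–09:45, 14:00–15:30.
Oren ∩ Hassan ∩ Beatriz ∩ Pablo: 08:30–09:00, 09:15–09:45, 14:00–15:30.
Windows ≥ 60 min: 14:00–15:30.
Earliest such window starts at 14:00.

14:00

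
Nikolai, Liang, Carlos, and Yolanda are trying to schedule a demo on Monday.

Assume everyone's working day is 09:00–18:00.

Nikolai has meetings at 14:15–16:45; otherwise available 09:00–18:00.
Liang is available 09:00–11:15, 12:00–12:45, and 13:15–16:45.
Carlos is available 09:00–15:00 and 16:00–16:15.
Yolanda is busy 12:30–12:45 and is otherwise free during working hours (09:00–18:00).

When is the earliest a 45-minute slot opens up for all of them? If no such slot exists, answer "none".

09:00

Nikolai free within 09:00–18:00: 09:00–14:15, 16:45–18:00.
Yolanda free within 09:00–18:00: 09:00–12:30, 12:45–18:00.
Nikolai ∩ Liang: 09:00–11:15, 12:00–12:45, 13:15–14:15.
Nikolai ∩ Liang ∩ Carlos: 09:00–11:15, 12:00–12:45, 13:15–14:15.
Nikolai ∩ Liang ∩ Carlos ∩ Yolanda: 09:00–11:15, 12:00–12:30, 13:15–14:15.
Windows ≥ 45 min: 09:00–11:15, 13:15–14:15.
Earliest such window starts at 09:00.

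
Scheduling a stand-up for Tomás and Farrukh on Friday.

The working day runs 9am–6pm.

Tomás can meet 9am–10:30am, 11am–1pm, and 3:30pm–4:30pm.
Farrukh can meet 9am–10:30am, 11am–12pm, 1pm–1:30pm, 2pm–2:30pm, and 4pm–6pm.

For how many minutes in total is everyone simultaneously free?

180 minutes

Tomás ∩ Farrukh: 09:00–10:30, 11:00–12:00, 16:00–16:30.
Total common minutes: 90 + 60 + 30 = 180.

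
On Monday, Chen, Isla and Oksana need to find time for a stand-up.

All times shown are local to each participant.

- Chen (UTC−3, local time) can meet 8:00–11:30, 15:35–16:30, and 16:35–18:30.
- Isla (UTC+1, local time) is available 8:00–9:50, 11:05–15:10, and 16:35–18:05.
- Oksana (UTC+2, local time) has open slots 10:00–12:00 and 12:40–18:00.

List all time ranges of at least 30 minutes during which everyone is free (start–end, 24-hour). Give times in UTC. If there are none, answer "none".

11:00–14:10

Chen → UTC: 11:00–14:30, 18:35–19:30, 19:35–21:30.
Isla → UTC: 07:00–08:50, 10:05–14:10, 15:35–17:05.
Oksana → UTC: 08:00–10:00, 10:40–16:00.
Chen ∩ Isla: 11:00–14:10.
Chen ∩ Isla ∩ Oksana: 11:00–14:10.
Windows ≥ 30 min: 11:00–14:10.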